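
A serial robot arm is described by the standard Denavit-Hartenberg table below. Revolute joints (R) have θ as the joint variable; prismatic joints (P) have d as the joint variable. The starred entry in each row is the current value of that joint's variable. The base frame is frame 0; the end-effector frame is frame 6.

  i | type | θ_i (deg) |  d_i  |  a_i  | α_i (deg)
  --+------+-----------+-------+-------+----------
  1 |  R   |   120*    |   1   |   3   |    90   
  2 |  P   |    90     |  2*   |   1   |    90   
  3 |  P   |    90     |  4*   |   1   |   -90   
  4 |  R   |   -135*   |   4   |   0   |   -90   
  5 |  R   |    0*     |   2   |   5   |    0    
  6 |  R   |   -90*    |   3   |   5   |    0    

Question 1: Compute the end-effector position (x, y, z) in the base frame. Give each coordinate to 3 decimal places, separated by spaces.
-4.437 13.686 -7.000

after link 1: o_1 = (-1.5000, 2.5981, 1.0000)
after link 2: o_2 = (0.2321, 3.5981, 2.0000)
after link 3: o_3 = (-0.9019, 7.5622, 2.0000)
after link 4: o_4 = (-0.9019, 7.5622, -2.0000)
after link 5: o_5 = (-5.2139, 10.7881, -2.0000)
after link 6: o_6 = (-4.4375, 13.6859, -7.0000)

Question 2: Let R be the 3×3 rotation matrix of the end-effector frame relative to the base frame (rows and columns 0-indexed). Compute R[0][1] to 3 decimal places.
-0.966

End-effector y-axis (col 1 of R) = (-0.9659,0.2588,-0.0000)
R[0][1] = -0.9659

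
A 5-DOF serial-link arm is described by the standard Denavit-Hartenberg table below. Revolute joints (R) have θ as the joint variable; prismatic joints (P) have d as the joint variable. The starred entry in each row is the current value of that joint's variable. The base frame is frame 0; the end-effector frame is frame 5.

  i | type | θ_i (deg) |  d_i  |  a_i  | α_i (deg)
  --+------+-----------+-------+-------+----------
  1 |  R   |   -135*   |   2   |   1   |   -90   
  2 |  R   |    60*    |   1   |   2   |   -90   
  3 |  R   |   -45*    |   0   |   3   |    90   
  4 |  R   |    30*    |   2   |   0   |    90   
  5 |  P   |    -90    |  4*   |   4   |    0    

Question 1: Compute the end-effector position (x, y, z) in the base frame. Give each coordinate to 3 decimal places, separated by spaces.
-3.078 -7.493 -2.287

after link 1: o_1 = (-0.7071, -0.7071, 2.0000)
after link 2: o_2 = (-0.7071, -2.1213, 0.2679)
after link 3: o_3 = (0.0429, -4.3713, -1.5692)
after link 4: o_4 = (1.5429, -4.8713, -0.3444)
after link 5: o_5 = (-3.0784, -7.4926, -2.2866)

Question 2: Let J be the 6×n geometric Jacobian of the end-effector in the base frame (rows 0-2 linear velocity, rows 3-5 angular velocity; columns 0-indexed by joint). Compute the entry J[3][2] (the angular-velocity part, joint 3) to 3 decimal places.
0.612

axis z_2 = (0.6124,0.6124,-0.5000); lever o_n−o_2 = (-2.3713,-5.3713,-2.5546)
cross product → J_v[:, 2] = (-4.2500,2.7500,-1.8371)
J_ω[:, 2] = z_2
entry J[3][2] = 0.6124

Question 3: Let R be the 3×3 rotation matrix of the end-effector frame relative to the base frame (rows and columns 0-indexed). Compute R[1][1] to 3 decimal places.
End-effector y-axis (col 1 of R) = (0.5227,-0.3433,-0.7803)
R[1][1] = -0.3433

-0.343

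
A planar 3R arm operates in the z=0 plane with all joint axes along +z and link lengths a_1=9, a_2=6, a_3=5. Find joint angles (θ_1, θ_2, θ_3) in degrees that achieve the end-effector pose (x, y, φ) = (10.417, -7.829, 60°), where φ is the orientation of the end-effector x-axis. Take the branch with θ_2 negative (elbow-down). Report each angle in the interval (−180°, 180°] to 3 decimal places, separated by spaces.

wrist centre = target − a_3·(cos φ, sin φ) = (7.9170, -12.1591)
cos θ_2 = (210.5233−9²−6²)/(2·9·6) = 0.8660; θ_2 = -30.0079° (elbow-down)
β = atan2(-12.1591,7.9170) = -56.9312°; ψ = atan2(-3.0007,14.1957) = -11.9356°
θ_1 = β − ψ = -44.9956°
θ_3 = φ − θ_1 − θ_2 = 135.0036° (wrapped to (-180°,180°])

-44.996 -30.008 135.004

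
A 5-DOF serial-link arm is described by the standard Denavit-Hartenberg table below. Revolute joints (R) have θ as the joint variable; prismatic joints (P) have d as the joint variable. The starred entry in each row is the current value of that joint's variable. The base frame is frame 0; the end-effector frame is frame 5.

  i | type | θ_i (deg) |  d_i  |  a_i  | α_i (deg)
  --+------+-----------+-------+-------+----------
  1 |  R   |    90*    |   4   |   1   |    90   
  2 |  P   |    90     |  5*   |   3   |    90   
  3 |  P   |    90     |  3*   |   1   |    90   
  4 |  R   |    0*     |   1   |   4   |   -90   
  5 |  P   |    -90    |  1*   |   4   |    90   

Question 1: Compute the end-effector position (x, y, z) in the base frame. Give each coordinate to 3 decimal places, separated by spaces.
after link 1: o_1 = (0.0000, 1.0000, 4.0000)
after link 2: o_2 = (5.0000, 1.0000, 7.0000)
after link 3: o_3 = (6.0000, 4.0000, 7.0000)
after link 4: o_4 = (10.0000, 4.0000, 8.0000)
after link 5: o_5 = (10.0000, 5.0000, 12.0000)

10.000 5.000 12.000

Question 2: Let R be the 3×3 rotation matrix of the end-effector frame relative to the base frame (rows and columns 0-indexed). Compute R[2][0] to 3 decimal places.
End-effector x-axis (col 0 of R) = (-0.0000,0.0000,1.0000)
R[2][0] = 1.0000

1.000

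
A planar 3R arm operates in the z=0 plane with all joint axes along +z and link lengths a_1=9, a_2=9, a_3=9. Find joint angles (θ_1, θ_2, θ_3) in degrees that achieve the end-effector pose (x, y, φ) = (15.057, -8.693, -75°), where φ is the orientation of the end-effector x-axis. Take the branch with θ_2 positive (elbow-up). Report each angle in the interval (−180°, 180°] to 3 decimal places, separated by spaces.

wrist centre = target − a_3·(cos φ, sin φ) = (12.7276, 0.0003)
cos θ_2 = (161.9925−9²−9²)/(2·9·9) = -0.0000; θ_2 = 90.0026° (elbow-up)
β = atan2(0.0003,12.7276) = 0.0015°; ψ = atan2(9.0000,8.9996) = 45.0013°
θ_1 = β − ψ = -44.9998°
θ_3 = φ − θ_1 − θ_2 = -120.0028° (wrapped to (-180°,180°])

-45.000 90.003 -120.003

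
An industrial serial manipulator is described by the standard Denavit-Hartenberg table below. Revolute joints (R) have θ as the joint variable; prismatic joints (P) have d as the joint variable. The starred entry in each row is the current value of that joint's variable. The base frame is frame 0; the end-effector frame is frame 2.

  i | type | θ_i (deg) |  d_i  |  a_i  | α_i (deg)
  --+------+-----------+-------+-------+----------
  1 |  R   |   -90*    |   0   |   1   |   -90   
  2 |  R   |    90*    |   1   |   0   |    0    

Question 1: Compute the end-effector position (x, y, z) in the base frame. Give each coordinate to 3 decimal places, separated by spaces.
1.000 -1.000 0.000

after link 1: o_1 = (0.0000, -1.0000, 0.0000)
after link 2: o_2 = (1.0000, -1.0000, 0.0000)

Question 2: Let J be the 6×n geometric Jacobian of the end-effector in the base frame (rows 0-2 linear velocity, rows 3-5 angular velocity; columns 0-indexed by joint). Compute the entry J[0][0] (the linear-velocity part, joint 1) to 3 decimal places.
axis z_0 = ẑ; lever o_n−o_0 = (1.0000,-1.0000,0.0000)
cross product → J_v[:, 0] = (1.0000,1.0000,-0.0000)
J_ω[:, 0] = z_0
entry J[0][0] = 1.0000

1.000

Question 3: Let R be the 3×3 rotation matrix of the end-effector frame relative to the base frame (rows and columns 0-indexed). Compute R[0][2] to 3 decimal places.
End-effector z-axis (col 2 of R) = (1.0000,0.0000,0.0000)
R[0][2] = 1.0000

1.000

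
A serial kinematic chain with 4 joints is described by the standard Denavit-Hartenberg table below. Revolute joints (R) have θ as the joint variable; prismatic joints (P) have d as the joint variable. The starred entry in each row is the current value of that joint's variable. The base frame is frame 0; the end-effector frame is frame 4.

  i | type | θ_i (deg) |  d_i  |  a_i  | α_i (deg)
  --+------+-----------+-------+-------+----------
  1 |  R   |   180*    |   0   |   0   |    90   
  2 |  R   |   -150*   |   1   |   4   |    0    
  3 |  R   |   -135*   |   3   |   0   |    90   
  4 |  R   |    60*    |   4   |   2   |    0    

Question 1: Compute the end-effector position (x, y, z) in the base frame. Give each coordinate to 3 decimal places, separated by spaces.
after link 1: o_1 = (0.0000, 0.0000, 0.0000)
after link 2: o_2 = (3.4641, 1.0000, -2.0000)
after link 3: o_3 = (3.4641, 4.0000, -2.0000)
after link 4: o_4 = (-0.6584, 5.7321, -2.0694)

-0.658 5.732 -2.069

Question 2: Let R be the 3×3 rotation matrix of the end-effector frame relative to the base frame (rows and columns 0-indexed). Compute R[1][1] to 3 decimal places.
End-effector y-axis (col 1 of R) = (0.2241,0.5000,-0.8365)
R[1][1] = 0.5000

0.500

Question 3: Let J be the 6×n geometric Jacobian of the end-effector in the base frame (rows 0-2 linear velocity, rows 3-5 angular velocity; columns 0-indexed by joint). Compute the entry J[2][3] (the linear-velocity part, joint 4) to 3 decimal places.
axis z_3 = (-0.9659,0.0000,-0.2588); lever o_n−o_3 = (-4.1225,1.7321,-0.0694)
cross product → J_v[:, 3] = (0.4483,1.0000,-1.6730)
J_ω[:, 3] = z_3
entry J[2][3] = -1.6730

-1.673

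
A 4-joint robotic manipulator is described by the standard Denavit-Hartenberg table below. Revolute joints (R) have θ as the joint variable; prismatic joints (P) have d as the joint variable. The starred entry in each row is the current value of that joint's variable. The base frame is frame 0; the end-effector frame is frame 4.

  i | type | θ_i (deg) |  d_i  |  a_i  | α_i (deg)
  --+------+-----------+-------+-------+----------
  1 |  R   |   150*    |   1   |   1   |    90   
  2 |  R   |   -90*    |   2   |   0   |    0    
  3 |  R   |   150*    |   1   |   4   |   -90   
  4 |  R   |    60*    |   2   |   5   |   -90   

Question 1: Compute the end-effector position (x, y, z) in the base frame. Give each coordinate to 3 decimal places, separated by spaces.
-2.846 0.107 7.629

after link 1: o_1 = (-0.8660, 0.5000, 1.0000)
after link 2: o_2 = (0.1340, 2.2321, 1.0000)
after link 3: o_3 = (-1.0981, 4.0981, 4.4641)
after link 4: o_4 = (-2.8457, 0.1071, 7.6292)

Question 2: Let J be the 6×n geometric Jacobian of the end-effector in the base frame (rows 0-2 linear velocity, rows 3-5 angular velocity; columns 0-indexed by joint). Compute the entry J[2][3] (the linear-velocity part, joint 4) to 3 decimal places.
axis z_3 = (0.7500,-0.4330,0.5000); lever o_n−o_3 = (-1.7476,-3.9910,3.1651)
cross product → J_v[:, 3] = (0.6250,-3.2476,-3.7500)
J_ω[:, 3] = z_3
entry J[2][3] = -3.7500

-3.750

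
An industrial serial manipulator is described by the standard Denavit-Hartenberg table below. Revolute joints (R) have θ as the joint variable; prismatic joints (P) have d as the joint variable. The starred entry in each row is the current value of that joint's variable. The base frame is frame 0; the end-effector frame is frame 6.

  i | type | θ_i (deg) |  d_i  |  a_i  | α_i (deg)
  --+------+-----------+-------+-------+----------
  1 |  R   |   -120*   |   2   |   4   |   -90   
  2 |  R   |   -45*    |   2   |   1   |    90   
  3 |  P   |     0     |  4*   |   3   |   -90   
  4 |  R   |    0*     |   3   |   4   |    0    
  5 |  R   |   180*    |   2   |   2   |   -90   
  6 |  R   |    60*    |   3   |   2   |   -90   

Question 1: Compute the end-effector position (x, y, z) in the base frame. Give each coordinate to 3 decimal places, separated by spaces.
after link 1: o_1 = (-2.0000, -3.4641, 2.0000)
after link 2: o_2 = (-0.6215, -5.0765, 2.7071)
after link 3: o_3 = (-0.2679, -4.4641, 7.6569)
after link 4: o_4 = (0.9159, -8.4136, 10.4853)
after link 5: o_5 = (3.3551, -8.1888, 9.0711)
after link 6: o_6 = (3.2693, -4.8733, 10.4853)

3.269 -4.873 10.485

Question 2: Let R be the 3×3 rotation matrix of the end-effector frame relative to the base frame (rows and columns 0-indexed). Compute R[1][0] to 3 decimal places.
0.739

End-effector x-axis (col 0 of R) = (-0.5732,0.7392,-0.3536)
R[1][0] = 0.7392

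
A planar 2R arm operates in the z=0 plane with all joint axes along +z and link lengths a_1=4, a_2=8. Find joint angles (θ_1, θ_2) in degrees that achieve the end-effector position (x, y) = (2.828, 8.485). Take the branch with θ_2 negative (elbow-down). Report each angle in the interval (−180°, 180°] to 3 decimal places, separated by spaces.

cos θ_2 = (79.9928−4²−8²)/(2·4·8) = -0.0001; θ_2 = -90.0064° (elbow-down)
β = atan2(8.4850,2.8280) = 71.5671°; ψ = atan2(-8.0000,3.9991) = -63.4401°
θ_1 = β − ψ = 135.0072°

135.007 -90.006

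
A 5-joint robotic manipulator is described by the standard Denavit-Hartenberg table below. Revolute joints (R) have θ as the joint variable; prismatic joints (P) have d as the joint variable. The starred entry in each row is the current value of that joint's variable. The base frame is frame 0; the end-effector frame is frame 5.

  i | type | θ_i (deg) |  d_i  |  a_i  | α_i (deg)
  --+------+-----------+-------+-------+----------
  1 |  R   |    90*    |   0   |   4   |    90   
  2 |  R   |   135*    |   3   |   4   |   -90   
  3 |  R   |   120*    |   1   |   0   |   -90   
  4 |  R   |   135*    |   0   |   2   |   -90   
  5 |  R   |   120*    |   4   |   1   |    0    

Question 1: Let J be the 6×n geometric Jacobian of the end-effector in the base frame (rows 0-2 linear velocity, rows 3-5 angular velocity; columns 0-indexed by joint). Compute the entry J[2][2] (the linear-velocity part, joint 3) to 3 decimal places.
2.075

axis z_2 = (0.0000,-0.7071,-0.7071); lever o_n−o_2 = (2.9350,-3.8624,-0.0518)
cross product → J_v[:, 2] = (-2.6945,-2.0754,2.0754)
J_ω[:, 2] = z_2
entry J[2][2] = 2.0754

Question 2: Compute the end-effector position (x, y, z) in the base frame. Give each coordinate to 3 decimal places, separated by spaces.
5.935 -2.691 2.777

after link 1: o_1 = (0.0000, 4.0000, 0.0000)
after link 2: o_2 = (3.0000, 1.1716, 2.8284)
after link 3: o_3 = (3.0000, 0.4645, 2.1213)
after link 4: o_4 = (4.2247, 0.9645, 3.6213)
after link 5: o_5 = (5.9350, -2.6909, 2.7767)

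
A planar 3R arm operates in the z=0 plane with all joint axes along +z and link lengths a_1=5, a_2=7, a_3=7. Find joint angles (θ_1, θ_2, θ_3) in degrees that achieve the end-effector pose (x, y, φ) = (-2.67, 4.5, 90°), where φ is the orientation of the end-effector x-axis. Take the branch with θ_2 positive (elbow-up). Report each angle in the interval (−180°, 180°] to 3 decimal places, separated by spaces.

wrist centre = target − a_3·(cos φ, sin φ) = (-2.6700, -2.5000)
cos θ_2 = (13.3789−5²−7²)/(2·5·7) = -0.8660; θ_2 = 149.9989° (elbow-up)
β = atan2(-2.5000,-2.6700) = -136.8833°; ψ = atan2(3.5001,-1.0621) = 106.8804°
θ_1 = β − ψ = -243.7637°
θ_3 = φ − θ_1 − θ_2 = -176.2352° (wrapped to (-180°,180°])

116.236 149.999 -176.235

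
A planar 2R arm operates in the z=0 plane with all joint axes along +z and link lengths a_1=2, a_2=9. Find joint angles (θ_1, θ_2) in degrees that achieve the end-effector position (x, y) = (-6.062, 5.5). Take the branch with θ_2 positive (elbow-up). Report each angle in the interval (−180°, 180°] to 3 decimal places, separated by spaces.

cos θ_2 = (66.9978−2²−9²)/(2·2·9) = -0.5001; θ_2 = 120.0040° (elbow-up)
β = atan2(5.5000,-6.0620) = 137.7828°; ψ = atan2(7.7939,-2.5005) = 107.7879°
θ_1 = β − ψ = 29.9949°

29.995 120.004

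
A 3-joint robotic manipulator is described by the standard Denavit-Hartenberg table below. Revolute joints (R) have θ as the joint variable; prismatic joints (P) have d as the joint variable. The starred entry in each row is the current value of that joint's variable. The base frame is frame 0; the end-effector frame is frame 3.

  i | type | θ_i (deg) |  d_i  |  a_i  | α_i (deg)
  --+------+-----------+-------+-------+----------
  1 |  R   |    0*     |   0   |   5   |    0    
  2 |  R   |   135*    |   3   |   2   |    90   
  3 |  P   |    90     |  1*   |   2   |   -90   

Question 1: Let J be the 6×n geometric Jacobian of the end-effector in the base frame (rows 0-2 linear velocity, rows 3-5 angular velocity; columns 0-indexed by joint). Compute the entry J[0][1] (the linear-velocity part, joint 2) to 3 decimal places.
-2.121

axis z_1 = (0.0000,0.0000,1.0000); lever o_n−o_1 = (-0.7071,2.1213,5.0000)
cross product → J_v[:, 1] = (-2.1213,-0.7071,0.0000)
J_ω[:, 1] = z_1
entry J[0][1] = -2.1213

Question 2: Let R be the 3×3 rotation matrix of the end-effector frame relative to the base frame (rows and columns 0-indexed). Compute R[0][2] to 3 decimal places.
End-effector z-axis (col 2 of R) = (0.7071,-0.7071,0.0000)
R[0][2] = 0.7071

0.707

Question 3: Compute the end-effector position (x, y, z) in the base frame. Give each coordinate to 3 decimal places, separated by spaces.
4.293 2.121 5.000

after link 1: o_1 = (5.0000, 0.0000, 0.0000)
after link 2: o_2 = (3.5858, 1.4142, 3.0000)
after link 3: o_3 = (4.2929, 2.1213, 5.0000)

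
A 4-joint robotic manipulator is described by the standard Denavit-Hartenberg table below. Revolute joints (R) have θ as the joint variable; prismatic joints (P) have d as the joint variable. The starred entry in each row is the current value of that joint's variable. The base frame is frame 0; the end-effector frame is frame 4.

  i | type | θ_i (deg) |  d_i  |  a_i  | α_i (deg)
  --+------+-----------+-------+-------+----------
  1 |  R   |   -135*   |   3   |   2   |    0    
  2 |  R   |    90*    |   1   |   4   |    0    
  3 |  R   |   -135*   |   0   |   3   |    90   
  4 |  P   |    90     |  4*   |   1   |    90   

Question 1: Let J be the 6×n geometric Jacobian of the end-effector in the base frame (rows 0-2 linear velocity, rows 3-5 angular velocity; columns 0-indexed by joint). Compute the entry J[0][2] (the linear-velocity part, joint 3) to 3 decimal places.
-4.000

axis z_2 = (0.0000,0.0000,1.0000); lever o_n−o_2 = (-3.0000,4.0000,1.0000)
cross product → J_v[:, 2] = (-4.0000,-3.0000,0.0000)
J_ω[:, 2] = z_2
entry J[0][2] = -4.0000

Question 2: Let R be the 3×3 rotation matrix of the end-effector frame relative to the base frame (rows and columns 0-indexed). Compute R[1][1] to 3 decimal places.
End-effector y-axis (col 1 of R) = (-0.0000,1.0000,0.0000)
R[1][1] = 1.0000

1.000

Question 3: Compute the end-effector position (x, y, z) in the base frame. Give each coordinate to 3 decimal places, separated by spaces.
after link 1: o_1 = (-1.4142, -1.4142, 3.0000)
after link 2: o_2 = (1.4142, -4.2426, 4.0000)
after link 3: o_3 = (-1.5858, -4.2426, 4.0000)
after link 4: o_4 = (-1.5858, -0.2426, 5.0000)

-1.586 -0.243 5.000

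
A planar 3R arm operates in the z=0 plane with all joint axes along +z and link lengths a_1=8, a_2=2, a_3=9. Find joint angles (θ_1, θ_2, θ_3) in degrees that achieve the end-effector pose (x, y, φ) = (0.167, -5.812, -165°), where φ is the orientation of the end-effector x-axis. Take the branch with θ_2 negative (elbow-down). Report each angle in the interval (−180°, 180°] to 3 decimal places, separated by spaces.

-12.917 -44.983 -107.100

wrist centre = target − a_3·(cos φ, sin φ) = (8.8603, -3.4826)
cos θ_2 = (90.6342−8²−2²)/(2·8·2) = 0.7073; θ_2 = -44.9828° (elbow-down)
β = atan2(-3.4826,8.8603) = -21.4577°; ψ = atan2(-1.4138,9.4146) = -8.5403°
θ_1 = β − ψ = -12.9175°
θ_3 = φ − θ_1 − θ_2 = -107.0997° (wrapped to (-180°,180°])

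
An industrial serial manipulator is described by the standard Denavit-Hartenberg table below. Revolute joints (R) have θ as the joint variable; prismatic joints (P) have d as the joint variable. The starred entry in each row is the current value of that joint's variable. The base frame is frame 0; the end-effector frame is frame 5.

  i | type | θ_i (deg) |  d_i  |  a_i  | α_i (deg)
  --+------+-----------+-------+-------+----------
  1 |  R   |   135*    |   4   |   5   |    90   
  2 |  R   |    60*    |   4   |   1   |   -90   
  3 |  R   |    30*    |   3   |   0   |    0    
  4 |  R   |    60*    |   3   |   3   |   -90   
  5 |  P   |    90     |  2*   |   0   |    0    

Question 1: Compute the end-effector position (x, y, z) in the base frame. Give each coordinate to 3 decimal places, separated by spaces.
1.199 0.215 6.134

after link 1: o_1 = (-3.5355, 3.5355, 4.0000)
after link 2: o_2 = (-1.0607, 6.7175, 4.8660)
after link 3: o_3 = (0.7765, 4.8804, 6.3660)
after link 4: o_4 = (0.4923, 0.9220, 7.8660)
after link 5: o_5 = (1.1994, 0.2149, 6.1340)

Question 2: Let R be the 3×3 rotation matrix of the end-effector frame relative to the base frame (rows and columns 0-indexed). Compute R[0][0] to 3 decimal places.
End-effector x-axis (col 0 of R) = (-0.6124,0.6124,-0.5000)
R[0][0] = -0.6124

-0.612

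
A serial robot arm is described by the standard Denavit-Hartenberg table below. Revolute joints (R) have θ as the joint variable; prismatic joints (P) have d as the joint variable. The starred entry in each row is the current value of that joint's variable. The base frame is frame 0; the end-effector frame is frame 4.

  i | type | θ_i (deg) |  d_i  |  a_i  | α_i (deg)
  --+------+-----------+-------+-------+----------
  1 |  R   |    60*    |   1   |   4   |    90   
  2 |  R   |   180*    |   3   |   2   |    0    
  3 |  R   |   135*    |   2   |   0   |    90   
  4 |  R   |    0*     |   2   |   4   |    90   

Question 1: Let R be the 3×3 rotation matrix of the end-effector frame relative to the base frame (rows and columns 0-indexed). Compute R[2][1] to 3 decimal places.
End-effector y-axis (col 1 of R) = (-0.3536,-0.6124,-0.7071)
R[2][1] = -0.7071

-0.707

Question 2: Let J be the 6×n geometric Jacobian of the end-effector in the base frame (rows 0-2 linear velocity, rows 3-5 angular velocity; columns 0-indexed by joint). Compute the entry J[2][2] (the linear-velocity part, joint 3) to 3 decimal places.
axis z_2 = (0.8660,-0.5000,0.0000); lever o_n−o_2 = (2.4392,0.2247,-4.2426)
cross product → J_v[:, 2] = (2.1213,3.6742,1.4142)
J_ω[:, 2] = z_2
entry J[2][2] = 1.4142

1.414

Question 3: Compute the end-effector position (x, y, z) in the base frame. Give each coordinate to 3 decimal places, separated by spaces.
6.037 0.457 -3.243

after link 1: o_1 = (2.0000, 3.4641, 1.0000)
after link 2: o_2 = (3.5981, 0.2321, 1.0000)
after link 3: o_3 = (5.3301, -0.7679, 1.0000)
after link 4: o_4 = (6.0372, 0.4568, -3.2426)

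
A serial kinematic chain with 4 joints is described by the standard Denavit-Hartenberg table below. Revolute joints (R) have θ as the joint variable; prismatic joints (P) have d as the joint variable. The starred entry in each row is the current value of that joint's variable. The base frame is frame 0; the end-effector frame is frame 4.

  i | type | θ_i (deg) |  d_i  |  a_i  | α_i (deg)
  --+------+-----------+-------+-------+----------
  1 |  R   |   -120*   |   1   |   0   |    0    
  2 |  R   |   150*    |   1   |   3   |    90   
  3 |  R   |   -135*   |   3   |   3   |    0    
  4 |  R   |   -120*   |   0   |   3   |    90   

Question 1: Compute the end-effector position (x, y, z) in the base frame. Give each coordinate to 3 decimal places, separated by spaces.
1.589 -2.547 2.776

after link 1: o_1 = (0.0000, 0.0000, 1.0000)
after link 2: o_2 = (2.5981, 1.5000, 2.0000)
after link 3: o_3 = (2.2610, -2.1587, -0.1213)
after link 4: o_4 = (1.5885, -2.5470, 2.7765)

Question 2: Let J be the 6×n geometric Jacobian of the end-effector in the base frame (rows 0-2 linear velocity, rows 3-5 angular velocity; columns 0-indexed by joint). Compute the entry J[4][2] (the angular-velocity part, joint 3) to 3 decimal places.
axis z_2 = (0.5000,-0.8660,0.0000); lever o_n−o_2 = (-1.0095,-4.0470,0.7765)
cross product → J_v[:, 2] = (-0.6724,-0.3882,-2.8978)
J_ω[:, 2] = z_2
entry J[4][2] = -0.8660

-0.866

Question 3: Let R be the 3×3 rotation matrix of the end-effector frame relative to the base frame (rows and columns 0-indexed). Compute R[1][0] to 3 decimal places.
-0.129

End-effector x-axis (col 0 of R) = (-0.2241,-0.1294,0.9659)
R[1][0] = -0.1294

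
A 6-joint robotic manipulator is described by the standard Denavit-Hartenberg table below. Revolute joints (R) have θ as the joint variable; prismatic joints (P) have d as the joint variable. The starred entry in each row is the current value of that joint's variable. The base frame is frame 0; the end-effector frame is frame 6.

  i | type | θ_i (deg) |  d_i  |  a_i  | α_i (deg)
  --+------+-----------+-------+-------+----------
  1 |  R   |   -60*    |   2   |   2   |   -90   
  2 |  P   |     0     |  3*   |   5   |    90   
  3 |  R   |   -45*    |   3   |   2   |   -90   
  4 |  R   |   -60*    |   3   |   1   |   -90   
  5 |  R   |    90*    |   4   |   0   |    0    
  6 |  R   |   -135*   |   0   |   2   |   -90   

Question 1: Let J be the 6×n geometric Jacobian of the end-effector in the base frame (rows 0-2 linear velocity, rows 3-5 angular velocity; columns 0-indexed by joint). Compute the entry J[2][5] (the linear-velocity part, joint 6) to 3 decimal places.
1.225

axis z_5 = (-0.2241,-0.8365,-0.5000); lever o_n−o_5 = (1.1830,-1.0490,1.2247)
cross product → J_v[:, 5] = (-1.5490,-0.3170,1.2247)
J_ω[:, 5] = z_5
entry J[2][5] = 1.2247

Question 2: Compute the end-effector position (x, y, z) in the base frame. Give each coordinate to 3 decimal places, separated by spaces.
8.635 -12.149 5.091

after link 1: o_1 = (1.0000, -1.7321, 2.0000)
after link 2: o_2 = (6.0981, -4.5622, 2.0000)
after link 3: o_3 = (5.5804, -6.4940, 5.0000)
after link 4: o_4 = (8.3488, -7.7534, 5.8660)
after link 5: o_5 = (7.4522, -11.0995, 3.8660)
after link 6: o_6 = (8.6352, -12.1486, 5.0908)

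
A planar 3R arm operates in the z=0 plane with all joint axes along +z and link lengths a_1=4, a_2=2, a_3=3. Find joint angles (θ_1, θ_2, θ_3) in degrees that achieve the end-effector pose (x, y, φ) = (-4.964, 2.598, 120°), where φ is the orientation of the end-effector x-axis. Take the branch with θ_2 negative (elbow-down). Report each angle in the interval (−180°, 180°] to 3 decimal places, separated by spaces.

wrist centre = target − a_3·(cos φ, sin φ) = (-3.4640, -0.0001)
cos θ_2 = (11.9993−4²−2²)/(2·4·2) = -0.5000; θ_2 = -120.0029° (elbow-down)
β = atan2(-0.0001,-3.4640) = -179.9987°; ψ = atan2(-1.7320,2.9999) = -30.0000°
θ_1 = β − ψ = -149.9987°
θ_3 = φ − θ_1 − θ_2 = 30.0017° (wrapped to (-180°,180°])

-149.999 -120.003 30.002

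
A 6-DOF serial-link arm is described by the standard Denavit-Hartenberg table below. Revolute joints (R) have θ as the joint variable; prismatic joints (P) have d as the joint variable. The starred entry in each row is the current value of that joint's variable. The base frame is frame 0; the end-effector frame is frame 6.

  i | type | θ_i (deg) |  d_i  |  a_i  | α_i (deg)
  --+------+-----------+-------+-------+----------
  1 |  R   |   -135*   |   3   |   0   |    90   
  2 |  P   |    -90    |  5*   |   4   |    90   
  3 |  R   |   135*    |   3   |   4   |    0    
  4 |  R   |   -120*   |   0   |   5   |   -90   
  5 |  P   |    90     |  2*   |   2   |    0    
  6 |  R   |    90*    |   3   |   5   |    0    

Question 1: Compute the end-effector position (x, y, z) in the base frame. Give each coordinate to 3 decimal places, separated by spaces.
after link 1: o_1 = (0.0000, 0.0000, 3.0000)
after link 2: o_2 = (-3.5355, 3.5355, -1.0000)
after link 3: o_3 = (-3.4142, 7.6569, 1.8284)
after link 4: o_4 = (-4.3293, 8.5719, -3.0012)
after link 5: o_5 = (-7.1095, 8.5237, -2.4836)
after link 6: o_6 = (-8.2435, 9.6577, 3.1225)

-8.243 9.658 3.123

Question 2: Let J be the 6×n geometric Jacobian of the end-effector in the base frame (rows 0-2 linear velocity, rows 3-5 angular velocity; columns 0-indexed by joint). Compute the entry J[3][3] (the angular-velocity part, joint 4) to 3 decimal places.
axis z_3 = (0.7071,0.7071,-0.0000); lever o_n−o_3 = (-4.8293,2.0008,1.2941)
cross product → J_v[:, 3] = (0.9151,-0.9151,4.8296)
J_ω[:, 3] = z_3
entry J[3][3] = 0.7071

0.707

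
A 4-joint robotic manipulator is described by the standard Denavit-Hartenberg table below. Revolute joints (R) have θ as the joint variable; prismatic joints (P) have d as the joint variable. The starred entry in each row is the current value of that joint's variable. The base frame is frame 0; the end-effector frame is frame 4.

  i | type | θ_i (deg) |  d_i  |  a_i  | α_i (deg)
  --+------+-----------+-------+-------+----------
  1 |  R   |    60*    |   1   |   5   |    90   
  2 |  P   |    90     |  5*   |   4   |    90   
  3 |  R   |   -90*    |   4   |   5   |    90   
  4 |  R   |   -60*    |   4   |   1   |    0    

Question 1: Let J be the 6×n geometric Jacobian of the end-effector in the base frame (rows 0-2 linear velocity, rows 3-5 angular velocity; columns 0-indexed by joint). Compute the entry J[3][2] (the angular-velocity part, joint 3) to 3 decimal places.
0.500

axis z_2 = (0.5000,0.8660,-0.0000); lever o_n−o_2 = (-3.1962,5.4641,-4.0000)
cross product → J_v[:, 2] = (-3.4641,2.0000,5.5000)
J_ω[:, 2] = z_2
entry J[3][2] = 0.5000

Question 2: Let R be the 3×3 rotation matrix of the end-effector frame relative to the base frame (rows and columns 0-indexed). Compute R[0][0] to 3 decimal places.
-0.866

End-effector x-axis (col 0 of R) = (-0.8660,-0.5000,-0.0000)
R[0][0] = -0.8660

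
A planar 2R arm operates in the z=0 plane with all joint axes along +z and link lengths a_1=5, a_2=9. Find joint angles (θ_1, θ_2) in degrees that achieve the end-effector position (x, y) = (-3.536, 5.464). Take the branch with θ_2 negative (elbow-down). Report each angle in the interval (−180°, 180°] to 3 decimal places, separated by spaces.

-134.992 -135.002

cos θ_2 = (42.3586−5²−9²)/(2·5·9) = -0.7071; θ_2 = -135.0016° (elbow-down)
β = atan2(5.4640,-3.5360) = 122.9087°; ψ = atan2(-6.3638,-1.3641) = -102.0988°
θ_1 = β − ψ = 225.0076°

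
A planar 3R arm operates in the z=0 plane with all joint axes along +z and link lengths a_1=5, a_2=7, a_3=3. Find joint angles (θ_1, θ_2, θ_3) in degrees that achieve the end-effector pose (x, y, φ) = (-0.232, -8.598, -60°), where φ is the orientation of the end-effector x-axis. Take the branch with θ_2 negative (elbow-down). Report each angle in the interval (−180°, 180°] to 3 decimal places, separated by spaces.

-29.999 -120.001 90.000

wrist centre = target − a_3·(cos φ, sin φ) = (-1.7320, -5.9999)
cos θ_2 = (38.9989−5²−7²)/(2·5·7) = -0.5000; θ_2 = -120.0010° (elbow-down)
β = atan2(-5.9999,-1.7320) = -106.1019°; ψ = atan2(-6.0621,1.4999) = -76.1029°
θ_1 = β − ψ = -29.9989°
θ_3 = φ − θ_1 − θ_2 = 89.9999° (wrapped to (-180°,180°])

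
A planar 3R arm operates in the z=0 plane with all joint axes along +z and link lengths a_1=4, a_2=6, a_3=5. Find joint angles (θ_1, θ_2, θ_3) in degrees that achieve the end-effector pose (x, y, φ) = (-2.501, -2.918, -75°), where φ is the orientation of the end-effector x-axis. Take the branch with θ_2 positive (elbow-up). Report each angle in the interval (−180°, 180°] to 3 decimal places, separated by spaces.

wrist centre = target − a_3·(cos φ, sin φ) = (-3.7951, 1.9116)
cos θ_2 = (18.0571−4²−6²)/(2·4·6) = -0.7071; θ_2 = 135.0030° (elbow-up)
β = atan2(1.9116,-3.7951) = 153.2651°; ψ = atan2(4.2424,-0.2429) = 93.2764°
θ_1 = β − ψ = 59.9887°
θ_3 = φ − θ_1 − θ_2 = 90.0083° (wrapped to (-180°,180°])

59.989 135.003 90.008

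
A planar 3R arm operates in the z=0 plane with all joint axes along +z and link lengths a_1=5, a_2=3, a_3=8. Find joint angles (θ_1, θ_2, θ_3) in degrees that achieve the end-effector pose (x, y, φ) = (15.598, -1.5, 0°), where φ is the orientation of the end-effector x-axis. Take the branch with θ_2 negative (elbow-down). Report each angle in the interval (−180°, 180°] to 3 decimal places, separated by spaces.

wrist centre = target − a_3·(cos φ, sin φ) = (7.5980, -1.5000)
cos θ_2 = (59.9796−5²−3²)/(2·5·3) = 0.8660; θ_2 = -30.0044° (elbow-down)
β = atan2(-1.5000,7.5980) = -11.1677°; ψ = atan2(-1.5002,7.5980) = -11.1693°
θ_1 = β − ψ = 0.0015°
θ_3 = φ − θ_1 − θ_2 = 30.0029° (wrapped to (-180°,180°])

0.002 -30.004 30.003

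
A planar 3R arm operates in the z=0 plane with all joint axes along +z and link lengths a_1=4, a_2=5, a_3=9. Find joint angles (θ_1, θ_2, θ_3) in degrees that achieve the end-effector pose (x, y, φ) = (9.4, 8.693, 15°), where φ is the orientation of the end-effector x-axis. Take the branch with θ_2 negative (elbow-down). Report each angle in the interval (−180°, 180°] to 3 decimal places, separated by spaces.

wrist centre = target − a_3·(cos φ, sin φ) = (0.7067, 6.3636)
cos θ_2 = (40.9951−4²−5²)/(2·4·5) = -0.0001; θ_2 = -90.0070° (elbow-down)
β = atan2(6.3636,0.7067) = 83.6634°; ψ = atan2(-5.0000,3.9994) = -51.3444°
θ_1 = β − ψ = 135.0078°
θ_3 = φ − θ_1 − θ_2 = -30.0009° (wrapped to (-180°,180°])

135.008 -90.007 -30.001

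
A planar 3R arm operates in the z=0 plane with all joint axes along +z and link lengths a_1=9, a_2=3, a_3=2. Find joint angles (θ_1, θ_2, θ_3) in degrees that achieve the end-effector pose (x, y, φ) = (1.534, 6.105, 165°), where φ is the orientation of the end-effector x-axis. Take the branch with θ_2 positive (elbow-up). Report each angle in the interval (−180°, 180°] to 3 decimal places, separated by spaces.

wrist centre = target − a_3·(cos φ, sin φ) = (3.4659, 5.5874)
cos θ_2 = (43.2307−9²−3²)/(2·9·3) = -0.8661; θ_2 = 150.0083° (elbow-up)
β = atan2(5.5874,3.4659) = 58.1886°; ψ = atan2(1.4996,6.4017) = 13.1840°
θ_1 = β − ψ = 45.0046°
θ_3 = φ − θ_1 − θ_2 = -30.0128° (wrapped to (-180°,180°])

45.005 150.008 -30.013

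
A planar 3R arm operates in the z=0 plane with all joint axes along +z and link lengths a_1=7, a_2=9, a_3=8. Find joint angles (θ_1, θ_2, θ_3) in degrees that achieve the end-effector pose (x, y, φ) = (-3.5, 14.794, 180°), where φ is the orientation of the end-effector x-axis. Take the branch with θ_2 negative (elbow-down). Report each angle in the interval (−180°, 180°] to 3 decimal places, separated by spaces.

90.003 -30.006 120.003

wrist centre = target − a_3·(cos φ, sin φ) = (4.5000, 14.7940)
cos θ_2 = (239.1124−7²−9²)/(2·7·9) = 0.8660; θ_2 = -30.0062° (elbow-down)
β = atan2(14.7940,4.5000) = 73.0814°; ψ = atan2(-4.5008,14.7937) = -16.9218°
θ_1 = β − ψ = 90.0032°
θ_3 = φ − θ_1 − θ_2 = 120.0029° (wrapped to (-180°,180°])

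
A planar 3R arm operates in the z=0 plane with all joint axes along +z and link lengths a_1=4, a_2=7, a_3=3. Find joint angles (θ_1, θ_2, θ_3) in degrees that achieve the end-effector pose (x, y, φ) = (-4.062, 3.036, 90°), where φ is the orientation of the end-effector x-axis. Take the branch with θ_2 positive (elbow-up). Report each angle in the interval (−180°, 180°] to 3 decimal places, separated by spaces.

wrist centre = target − a_3·(cos φ, sin φ) = (-4.0620, 0.0360)
cos θ_2 = (16.5011−4²−7²)/(2·4·7) = -0.8661; θ_2 = 150.0029° (elbow-up)
β = atan2(0.0360,-4.0620) = 179.4922°; ψ = atan2(3.4997,-2.0624) = 120.5107°
θ_1 = β − ψ = 58.9815°
θ_3 = φ − θ_1 − θ_2 = -118.9844° (wrapped to (-180°,180°])

58.981 150.003 -118.984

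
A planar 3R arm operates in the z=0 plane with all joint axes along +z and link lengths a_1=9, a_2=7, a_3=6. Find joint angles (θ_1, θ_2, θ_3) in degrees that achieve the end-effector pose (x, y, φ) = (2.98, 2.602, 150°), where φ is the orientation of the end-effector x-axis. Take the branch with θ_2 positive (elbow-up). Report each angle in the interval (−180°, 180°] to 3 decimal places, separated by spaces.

-50.569 119.996 80.574

wrist centre = target − a_3·(cos φ, sin φ) = (8.1762, -0.3980)
cos θ_2 = (67.0079−9²−7²)/(2·9·7) = -0.4999; θ_2 = 119.9959° (elbow-up)
β = atan2(-0.3980,8.1762) = -2.7869°; ψ = atan2(6.0624,5.5004) = 47.7826°
θ_1 = β − ψ = -50.5694°
θ_3 = φ − θ_1 − θ_2 = 80.5736° (wrapped to (-180°,180°])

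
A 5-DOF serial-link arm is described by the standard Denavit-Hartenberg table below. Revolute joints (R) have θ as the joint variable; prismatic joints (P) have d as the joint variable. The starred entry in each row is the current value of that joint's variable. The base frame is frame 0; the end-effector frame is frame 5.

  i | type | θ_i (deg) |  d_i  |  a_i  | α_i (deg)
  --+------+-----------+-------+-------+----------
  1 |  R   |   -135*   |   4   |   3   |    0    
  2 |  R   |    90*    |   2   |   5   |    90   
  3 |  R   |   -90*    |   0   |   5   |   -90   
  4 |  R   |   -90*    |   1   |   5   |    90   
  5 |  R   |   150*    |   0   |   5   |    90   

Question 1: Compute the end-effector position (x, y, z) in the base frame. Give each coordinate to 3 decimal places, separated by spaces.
3.415 -8.605 1.000

after link 1: o_1 = (-2.1213, -2.1213, 4.0000)
after link 2: o_2 = (1.4142, -5.6569, 6.0000)
after link 3: o_3 = (1.4142, -5.6569, 1.0000)
after link 4: o_4 = (-1.4142, -9.8995, 1.0000)
after link 5: o_5 = (3.4154, -8.6054, 1.0000)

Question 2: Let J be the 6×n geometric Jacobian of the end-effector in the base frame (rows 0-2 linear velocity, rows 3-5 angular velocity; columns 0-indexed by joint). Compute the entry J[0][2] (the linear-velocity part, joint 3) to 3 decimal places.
axis z_2 = (-0.7071,-0.7071,0.0000); lever o_n−o_2 = (2.0012,-2.9485,-5.0000)
cross product → J_v[:, 2] = (3.5355,-3.5355,3.5000)
J_ω[:, 2] = z_2
entry J[0][2] = 3.5355

3.536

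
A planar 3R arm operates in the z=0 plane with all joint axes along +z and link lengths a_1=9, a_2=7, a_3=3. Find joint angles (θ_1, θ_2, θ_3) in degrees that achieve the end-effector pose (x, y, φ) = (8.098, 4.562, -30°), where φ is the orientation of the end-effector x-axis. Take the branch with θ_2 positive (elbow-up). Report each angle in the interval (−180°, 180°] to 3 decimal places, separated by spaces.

wrist centre = target − a_3·(cos φ, sin φ) = (5.4999, 6.0620)
cos θ_2 = (66.9970−9²−7²)/(2·9·7) = -0.5000; θ_2 = 120.0016° (elbow-up)
β = atan2(6.0620,5.4999) = 47.7832°; ψ = atan2(6.0621,5.4998) = 47.7841°
θ_1 = β − ψ = -0.0009°
θ_3 = φ − θ_1 − θ_2 = -150.0007° (wrapped to (-180°,180°])

-0.001 120.002 -150.001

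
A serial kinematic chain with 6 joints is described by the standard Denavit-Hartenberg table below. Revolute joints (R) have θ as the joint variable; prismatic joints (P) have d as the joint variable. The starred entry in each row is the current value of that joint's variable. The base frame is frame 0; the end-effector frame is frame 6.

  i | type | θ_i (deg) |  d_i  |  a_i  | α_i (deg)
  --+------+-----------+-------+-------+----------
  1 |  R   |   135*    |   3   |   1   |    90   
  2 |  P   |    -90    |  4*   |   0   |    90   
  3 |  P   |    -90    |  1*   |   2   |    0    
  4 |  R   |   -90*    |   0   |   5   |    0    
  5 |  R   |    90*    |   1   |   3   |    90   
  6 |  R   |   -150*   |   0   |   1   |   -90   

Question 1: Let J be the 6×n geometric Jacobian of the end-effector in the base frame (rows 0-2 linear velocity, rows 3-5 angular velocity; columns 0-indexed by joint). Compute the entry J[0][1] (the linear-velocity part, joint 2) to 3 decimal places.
prismatic axis z_1 = (0.7071,0.7071,0.0000)
J_v[:, 1] = z_1; J_ω[:, 1] = (0,0,0)
entry J[0][1] = 0.7071

0.707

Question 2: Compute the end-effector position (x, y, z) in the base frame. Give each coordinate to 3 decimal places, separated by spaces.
0.259 -0.448 8.000

after link 1: o_1 = (-0.7071, 0.7071, 3.0000)
after link 2: o_2 = (2.1213, 3.5355, 3.0000)
after link 3: o_3 = (1.4142, 1.4142, 3.0000)
after link 4: o_4 = (1.4142, 1.4142, 8.0000)
after link 5: o_5 = (-0.0000, -1.4142, 8.0000)
after link 6: o_6 = (0.2588, -0.4483, 8.0000)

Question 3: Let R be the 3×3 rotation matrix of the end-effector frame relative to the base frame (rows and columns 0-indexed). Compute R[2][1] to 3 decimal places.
End-effector y-axis (col 1 of R) = (-0.0000,0.0000,-1.0000)
R[2][1] = -1.0000

-1.000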